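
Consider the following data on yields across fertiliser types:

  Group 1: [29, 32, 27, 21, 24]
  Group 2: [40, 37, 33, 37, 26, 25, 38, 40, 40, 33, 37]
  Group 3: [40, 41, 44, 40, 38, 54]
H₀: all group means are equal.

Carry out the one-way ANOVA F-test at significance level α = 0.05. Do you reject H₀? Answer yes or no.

reject H₀: yes

Group means [26.60, 35.09, 42.83], grand mean 35.273
SSB = Σnᵢ(x̄ᵢ−x̄)² = 719.421; SSW = ΣΣ(x−x̄ᵢ)² = 526.942
MSB = 719.421/2 = 359.7106; MSW = 526.942/19 = 27.7338
F = MSB/MSW = 12.9701
df = (2, 19)
p-value (upper-tail) = 0.00028
At α=0.05: p < α → reject H₀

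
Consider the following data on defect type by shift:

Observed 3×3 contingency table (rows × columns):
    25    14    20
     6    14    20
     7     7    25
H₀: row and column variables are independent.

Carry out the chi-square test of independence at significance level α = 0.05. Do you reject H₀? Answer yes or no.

Row totals [59, 40, 39], col totals [38, 35, 65], n=138
χ² = (25−16.25)²/16.25 + (14−14.96)²/14.96 + (20−27.79)²/27.79 + (6−11.01)²/11.01 + (14−10.14)²/10.14 + (20−18.84)²/18.84 + (7−10.74)²/10.74 + (7−9.89)²/9.89 + (25−18.37)²/18.37 = 15.3216
df = 4
p-value (upper-tail) = 0.00408
At α=0.05: p < α → reject H₀

reject H₀: yes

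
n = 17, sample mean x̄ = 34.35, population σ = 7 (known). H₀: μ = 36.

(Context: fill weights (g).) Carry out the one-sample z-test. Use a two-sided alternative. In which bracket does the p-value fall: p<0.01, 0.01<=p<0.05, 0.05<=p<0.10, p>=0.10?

SE = σ/√n = 7/√17 = 1.6977
z = (x̄−μ₀)/SE = (34.35−36)/1.6977 = -0.9719
p-value (two-sided) = 0.33111
→ bracket: p>=0.10

p-value bracket: p>=0.10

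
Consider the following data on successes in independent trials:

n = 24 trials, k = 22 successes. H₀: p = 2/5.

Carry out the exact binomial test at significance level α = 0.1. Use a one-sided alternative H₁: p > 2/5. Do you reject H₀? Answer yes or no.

Exact binomial: n=24, k=22, p₀=2/5=0.4000
P(X≥22) from Σ C(n,i)·p₀^i·(1−p₀)^(n−i)
p-value (one-sided, H₁ greater) = 0.00000
At α=0.1: p < α → reject H₀

reject H₀: yes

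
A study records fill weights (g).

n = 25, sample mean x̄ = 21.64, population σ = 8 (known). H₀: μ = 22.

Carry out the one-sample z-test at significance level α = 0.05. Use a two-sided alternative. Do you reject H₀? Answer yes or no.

reject H₀: no

SE = σ/√n = 8/√25 = 1.6000
z = (x̄−μ₀)/SE = (21.64−22)/1.6000 = -0.2250
p-value (two-sided) = 0.82198
At α=0.05: p ≥ α → fail to reject H₀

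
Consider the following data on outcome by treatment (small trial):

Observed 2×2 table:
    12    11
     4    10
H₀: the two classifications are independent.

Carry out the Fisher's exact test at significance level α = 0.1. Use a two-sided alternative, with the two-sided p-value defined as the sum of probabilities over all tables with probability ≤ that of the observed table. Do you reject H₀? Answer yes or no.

reject H₀: no

Margins: r₁=23, r₂=14, c₁=16, c₂=21, n=37
p_obs = C(23,12)·C(14,4)/C(37,16); sum pmf over tables with pmf ≤ p_obs
p-value (two-sided) = 0.19077
At α=0.1: p ≥ α → fail to reject H₀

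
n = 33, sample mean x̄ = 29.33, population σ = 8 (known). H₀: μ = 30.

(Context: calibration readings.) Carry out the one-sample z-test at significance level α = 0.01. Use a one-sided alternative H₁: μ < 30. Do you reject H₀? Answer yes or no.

reject H₀: no

SE = σ/√n = 8/√33 = 1.3926
z = (x̄−μ₀)/SE = (29.33−30)/1.3926 = -0.4811
p-value (one-sided, H₁ less) = 0.31522
At α=0.01: p ≥ α → fail to reject H₀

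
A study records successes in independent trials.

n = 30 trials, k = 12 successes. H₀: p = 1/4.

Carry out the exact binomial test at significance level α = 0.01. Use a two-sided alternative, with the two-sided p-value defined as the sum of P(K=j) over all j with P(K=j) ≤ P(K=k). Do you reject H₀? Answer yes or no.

reject H₀: no

Exact binomial: n=30, k=12, p₀=1/4=0.2500
P(X=j) = C(n,j)·p₀^j·(1−p₀)^(n−j); p = Σ P(X=j) over j with P(X=j) ≤ P(X=12)
p-value (two-sided) = 0.08811
At α=0.01: p ≥ α → fail to reject H₀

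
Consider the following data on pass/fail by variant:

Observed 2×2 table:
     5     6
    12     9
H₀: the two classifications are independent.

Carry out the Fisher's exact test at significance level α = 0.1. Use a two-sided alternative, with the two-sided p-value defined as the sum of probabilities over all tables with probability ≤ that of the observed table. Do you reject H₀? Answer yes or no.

reject H₀: no

Margins: r₁=11, r₂=21, c₁=17, c₂=15, n=32
p_obs = C(11,5)·C(21,12)/C(32,17); sum pmf over tables with pmf ≤ p_obs
p-value (two-sided) = 0.71195
At α=0.1: p ≥ α → fail to reject H₀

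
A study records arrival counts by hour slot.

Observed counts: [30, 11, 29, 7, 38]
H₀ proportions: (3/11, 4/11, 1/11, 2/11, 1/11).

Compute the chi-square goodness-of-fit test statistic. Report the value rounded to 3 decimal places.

n = 115; E_i = n·p_i = [31.36, 41.82, 10.45, 20.91, 10.45]
χ² = (30−31.36)²/31.36 + (11−41.82)²/41.82 + (29−10.45)²/10.45 + (7−20.91)²/20.91 + (38−10.45)²/10.45 = 137.4978
df = 4

test statistic = 137.498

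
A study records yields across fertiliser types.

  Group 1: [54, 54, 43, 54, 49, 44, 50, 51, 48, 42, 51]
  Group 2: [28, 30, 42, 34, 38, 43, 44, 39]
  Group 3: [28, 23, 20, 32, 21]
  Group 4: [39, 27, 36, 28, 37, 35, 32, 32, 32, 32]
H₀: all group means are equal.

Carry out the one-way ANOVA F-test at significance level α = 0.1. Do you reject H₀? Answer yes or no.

Group means [49.09, 37.25, 24.80, 33.00], grand mean 38.000
SSB = Σnᵢ(x̄ᵢ−x̄)² = 2478.791; SSW = ΣΣ(x−x̄ᵢ)² = 681.209
MSB = 2478.791/3 = 826.2636; MSW = 681.209/30 = 22.7070
F = MSB/MSW = 36.3881
df = (3, 30)
p-value (upper-tail) = 0.00000
At α=0.1: p < α → reject H₀

reject H₀: yes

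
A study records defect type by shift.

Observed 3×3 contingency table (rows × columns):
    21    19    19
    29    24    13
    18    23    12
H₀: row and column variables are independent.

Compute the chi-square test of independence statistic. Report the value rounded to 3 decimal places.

test statistic = 3.984

Row totals [59, 66, 53], col totals [68, 66, 44], n=178
χ² = (21−22.54)²/22.54 + (19−21.88)²/21.88 + (19−14.58)²/14.58 + (29−25.21)²/25.21 + (24−24.47)²/24.47 + (13−16.31)²/16.31 + (18−20.25)²/20.25 + (23−19.65)²/19.65 + (12−13.10)²/13.10 = 3.9839
df = 4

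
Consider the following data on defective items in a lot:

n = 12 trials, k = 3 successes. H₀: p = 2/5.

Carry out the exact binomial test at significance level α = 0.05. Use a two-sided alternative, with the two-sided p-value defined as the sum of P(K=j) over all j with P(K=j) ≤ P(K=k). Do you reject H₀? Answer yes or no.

reject H₀: no

Exact binomial: n=12, k=3, p₀=2/5=0.4000
P(X=j) = C(n,j)·p₀^j·(1−p₀)^(n−j); p = Σ P(X=j) over j with P(X=j) ≤ P(X=3)
p-value (two-sided) = 0.38355
At α=0.05: p ≥ α → fail to reject H₀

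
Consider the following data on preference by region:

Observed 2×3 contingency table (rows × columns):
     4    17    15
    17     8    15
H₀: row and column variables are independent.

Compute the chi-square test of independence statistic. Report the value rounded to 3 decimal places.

Row totals [36, 40], col totals [21, 25, 30], n=76
χ² = (4−9.95)²/9.95 + (17−11.84)²/11.84 + (15−14.21)²/14.21 + (17−11.05)²/11.05 + (8−13.16)²/13.16 + (15−15.79)²/15.79 = 11.1079
df = 2

test statistic = 11.108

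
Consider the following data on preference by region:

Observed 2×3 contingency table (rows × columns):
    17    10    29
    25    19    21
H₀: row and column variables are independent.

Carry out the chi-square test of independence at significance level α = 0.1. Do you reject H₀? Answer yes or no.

Row totals [56, 65], col totals [42, 29, 50], n=121
χ² = (17−19.44)²/19.44 + (10−13.42)²/13.42 + (29−23.14)²/23.14 + (25−22.56)²/22.56 + (19−15.58)²/15.58 + (21−26.86)²/26.86 = 4.9549
df = 2
p-value (upper-tail) = 0.08396
At α=0.1: p < α → reject H₀

reject H₀: yes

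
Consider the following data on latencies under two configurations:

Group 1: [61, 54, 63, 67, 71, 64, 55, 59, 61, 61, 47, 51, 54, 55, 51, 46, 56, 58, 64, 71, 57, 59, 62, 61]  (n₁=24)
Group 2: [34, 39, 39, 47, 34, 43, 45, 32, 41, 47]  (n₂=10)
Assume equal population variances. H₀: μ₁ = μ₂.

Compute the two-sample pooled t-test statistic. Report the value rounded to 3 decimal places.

x̄₁=58.667, s₁=6.519, n₁=24
x̄₂=40.100, s₂=5.486, n₂=10
s_p² = [23·6.519² + 9·5.486²]/32 = 39.0073
SE = √(s_p²·(1/24+1/10)) = 2.3508
t = (58.667−40.100)/2.3508 = 7.8982
df = 32

test statistic = 7.898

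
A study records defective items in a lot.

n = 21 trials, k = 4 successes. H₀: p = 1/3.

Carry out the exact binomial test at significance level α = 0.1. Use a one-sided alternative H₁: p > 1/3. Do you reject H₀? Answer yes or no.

Exact binomial: n=21, k=4, p₀=1/3=0.3333
P(X≥4) from Σ C(n,i)·p₀^i·(1−p₀)^(n−i)
p-value (one-sided, H₁ greater) = 0.95384
At α=0.1: p ≥ α → fail to reject H₀

reject H₀: no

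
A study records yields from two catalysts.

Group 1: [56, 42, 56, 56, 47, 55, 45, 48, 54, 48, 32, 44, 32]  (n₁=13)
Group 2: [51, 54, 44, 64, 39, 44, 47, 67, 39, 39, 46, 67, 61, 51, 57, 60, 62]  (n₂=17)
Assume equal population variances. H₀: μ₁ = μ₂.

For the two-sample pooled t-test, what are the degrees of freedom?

df = n₁ + n₂ − 2 = 13 + 17 − 2 = 28

degrees of freedom = 28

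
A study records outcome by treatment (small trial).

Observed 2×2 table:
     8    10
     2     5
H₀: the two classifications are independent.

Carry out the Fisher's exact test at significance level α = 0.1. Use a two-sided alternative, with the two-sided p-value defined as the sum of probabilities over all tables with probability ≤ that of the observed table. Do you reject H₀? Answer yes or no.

reject H₀: no

Margins: r₁=18, r₂=7, c₁=10, c₂=15, n=25
p_obs = C(18,8)·C(7,2)/C(25,10); sum pmf over tables with pmf ≤ p_obs
p-value (two-sided) = 0.65925
At α=0.1: p ≥ α → fail to reject H₀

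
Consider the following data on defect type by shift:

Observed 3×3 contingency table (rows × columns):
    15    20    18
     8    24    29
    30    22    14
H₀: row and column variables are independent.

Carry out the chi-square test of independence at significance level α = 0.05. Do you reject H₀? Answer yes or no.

Row totals [53, 61, 66], col totals [53, 66, 61], n=180
χ² = (15−15.61)²/15.61 + (20−19.43)²/19.43 + (18−17.96)²/17.96 + (8−17.96)²/17.96 + (24−22.37)²/22.37 + (29−20.67)²/20.67 + (30−19.43)²/19.43 + (22−24.20)²/24.20 + (14−22.37)²/22.37 = 18.1138
df = 4
p-value (upper-tail) = 0.00117
At α=0.05: p < α → reject H₀

reject H₀: yes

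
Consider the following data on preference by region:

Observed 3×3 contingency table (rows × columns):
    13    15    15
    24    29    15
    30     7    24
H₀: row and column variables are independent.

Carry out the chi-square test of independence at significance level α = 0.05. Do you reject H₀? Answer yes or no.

Row totals [43, 68, 61], col totals [67, 51, 54], n=172
χ² = (13−16.75)²/16.75 + (15−12.75)²/12.75 + (15−13.50)²/13.50 + (24−26.49)²/26.49 + (29−20.16)²/20.16 + (15−21.35)²/21.35 + (30−23.76)²/23.76 + (7−18.09)²/18.09 + (24−19.15)²/19.15 = 17.0602
df = 4
p-value (upper-tail) = 0.00188
At α=0.05: p < α → reject H₀

reject H₀: yes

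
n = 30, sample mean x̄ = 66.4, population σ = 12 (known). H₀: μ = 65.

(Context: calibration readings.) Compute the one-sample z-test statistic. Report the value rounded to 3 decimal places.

SE = σ/√n = 12/√30 = 2.1909
z = (x̄−μ₀)/SE = (66.4−65)/2.1909 = 0.6390

test statistic = 0.639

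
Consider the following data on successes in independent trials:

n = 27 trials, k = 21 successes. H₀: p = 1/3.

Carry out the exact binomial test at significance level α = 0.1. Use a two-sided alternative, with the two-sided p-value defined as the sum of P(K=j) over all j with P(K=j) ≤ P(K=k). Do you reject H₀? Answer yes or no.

Exact binomial: n=27, k=21, p₀=1/3=0.3333
P(X=j) = C(n,j)·p₀^j·(1−p₀)^(n−j); p = Σ P(X=j) over j with P(X=j) ≤ P(X=21)
p-value (two-sided) = 0.00000
At α=0.1: p < α → reject H₀

reject H₀: yes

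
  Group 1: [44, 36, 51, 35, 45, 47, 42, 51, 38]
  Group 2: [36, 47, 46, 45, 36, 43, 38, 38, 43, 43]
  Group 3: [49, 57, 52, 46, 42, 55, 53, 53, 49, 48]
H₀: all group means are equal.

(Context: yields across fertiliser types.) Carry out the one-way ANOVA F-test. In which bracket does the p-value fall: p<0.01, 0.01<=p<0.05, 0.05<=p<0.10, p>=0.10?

p-value bracket: p<0.01

Group means [43.22, 41.50, 50.40], grand mean 45.103
SSB = Σnᵢ(x̄ᵢ−x̄)² = 442.234; SSW = ΣΣ(x−x̄ᵢ)² = 622.456
MSB = 442.234/2 = 221.1170; MSW = 622.456/26 = 23.9406
F = MSB/MSW = 9.2361
df = (2, 26)
p-value (upper-tail) = 0.00093
→ bracket: p<0.01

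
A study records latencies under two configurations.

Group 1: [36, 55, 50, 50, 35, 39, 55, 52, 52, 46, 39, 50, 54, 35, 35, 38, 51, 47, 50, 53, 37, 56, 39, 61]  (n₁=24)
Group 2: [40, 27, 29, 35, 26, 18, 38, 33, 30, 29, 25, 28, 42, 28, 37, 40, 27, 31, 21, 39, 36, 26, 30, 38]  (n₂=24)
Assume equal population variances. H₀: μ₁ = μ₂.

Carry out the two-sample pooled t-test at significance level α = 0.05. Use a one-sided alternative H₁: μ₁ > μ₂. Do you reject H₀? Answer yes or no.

reject H₀: yes

x̄₁=46.458, s₁=8.108, n₁=24
x̄₂=31.375, s₂=6.385, n₂=24
s_p² = [23·8.108² + 23·6.385²]/46 = 53.2518
SE = √(s_p²·(1/24+1/24)) = 2.1066
t = (46.458−31.375)/2.1066 = 7.1601
df = 46
p-value (one-sided, H₁ greater) = 0.00000
At α=0.05: p < α → reject H₀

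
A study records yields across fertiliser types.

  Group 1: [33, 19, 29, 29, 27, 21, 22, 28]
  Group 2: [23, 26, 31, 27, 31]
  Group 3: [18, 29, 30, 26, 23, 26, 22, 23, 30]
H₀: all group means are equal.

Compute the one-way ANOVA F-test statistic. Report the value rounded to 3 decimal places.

test statistic = 0.504

Group means [26.00, 27.60, 25.22], grand mean 26.045
SSB = Σnᵢ(x̄ᵢ−x̄)² = 18.199; SSW = ΣΣ(x−x̄ᵢ)² = 342.756
MSB = 18.199/2 = 9.0995; MSW = 342.756/19 = 18.0398
F = MSB/MSW = 0.5044
df = (2, 19)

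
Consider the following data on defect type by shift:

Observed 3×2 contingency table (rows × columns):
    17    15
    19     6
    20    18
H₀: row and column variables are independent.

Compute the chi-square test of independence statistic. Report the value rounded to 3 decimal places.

Row totals [32, 25, 38], col totals [56, 39], n=95
χ² = (17−18.86)²/18.86 + (15−13.14)²/13.14 + (19−14.74)²/14.74 + (6−10.26)²/10.26 + (20−22.40)²/22.40 + (18−15.60)²/15.60 = 4.0788
df = 2

test statistic = 4.079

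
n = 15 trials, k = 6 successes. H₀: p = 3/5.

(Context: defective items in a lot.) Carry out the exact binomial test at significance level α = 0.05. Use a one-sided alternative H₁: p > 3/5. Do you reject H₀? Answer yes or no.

reject H₀: no

Exact binomial: n=15, k=6, p₀=3/5=0.6000
P(X≥6) from Σ C(n,i)·p₀^i·(1−p₀)^(n−i)
p-value (one-sided, H₁ greater) = 0.96617
At α=0.05: p ≥ α → fail to reject H₀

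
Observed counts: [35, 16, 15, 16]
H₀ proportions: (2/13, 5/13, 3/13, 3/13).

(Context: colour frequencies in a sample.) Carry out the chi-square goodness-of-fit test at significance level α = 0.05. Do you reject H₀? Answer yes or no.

n = 82; E_i = n·p_i = [12.62, 31.54, 18.92, 18.92]
χ² = (35−12.62)²/12.62 + (16−31.54)²/31.54 + (15−18.92)²/18.92 + (16−18.92)²/18.92 = 48.6394
df = 3
p-value (upper-tail) = 0.00000
At α=0.05: p < α → reject H₀

reject H₀: yes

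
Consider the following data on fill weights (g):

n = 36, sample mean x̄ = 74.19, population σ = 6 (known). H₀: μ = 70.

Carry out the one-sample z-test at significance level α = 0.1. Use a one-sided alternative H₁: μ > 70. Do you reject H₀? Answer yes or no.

SE = σ/√n = 6/√36 = 1.0000
z = (x̄−μ₀)/SE = (74.19−70)/1.0000 = 4.1900
p-value (one-sided, H₁ greater) = 0.00001
At α=0.1: p < α → reject H₀

reject H₀: yes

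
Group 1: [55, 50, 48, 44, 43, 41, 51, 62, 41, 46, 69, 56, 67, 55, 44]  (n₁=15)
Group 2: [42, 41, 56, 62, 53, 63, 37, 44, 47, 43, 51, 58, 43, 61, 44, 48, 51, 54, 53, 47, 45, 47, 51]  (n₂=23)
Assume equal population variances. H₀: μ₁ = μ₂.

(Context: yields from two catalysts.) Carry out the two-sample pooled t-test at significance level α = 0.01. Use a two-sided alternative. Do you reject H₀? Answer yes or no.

reject H₀: no

x̄₁=51.467, s₁=9.070, n₁=15
x̄₂=49.609, s₂=7.095, n₂=23
s_p² = [14·9.070² + 22·7.095²]/36 = 62.7559
SE = √(s_p²·(1/15+1/23)) = 2.6291
t = (51.467−49.609)/2.6291 = 0.7067
df = 36
p-value (two-sided) = 0.48431
At α=0.01: p ≥ α → fail to reject H₀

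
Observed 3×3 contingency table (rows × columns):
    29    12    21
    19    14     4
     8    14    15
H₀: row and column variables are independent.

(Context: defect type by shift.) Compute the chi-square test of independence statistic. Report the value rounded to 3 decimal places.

test statistic = 15.086

Row totals [62, 37, 37], col totals [56, 40, 40], n=136
χ² = (29−25.53)²/25.53 + (12−18.24)²/18.24 + (21−18.24)²/18.24 + (19−15.24)²/15.24 + (14−10.88)²/10.88 + (4−10.88)²/10.88 + (8−15.24)²/15.24 + (14−10.88)²/10.88 + (15−10.88)²/10.88 = 15.0864
df = 4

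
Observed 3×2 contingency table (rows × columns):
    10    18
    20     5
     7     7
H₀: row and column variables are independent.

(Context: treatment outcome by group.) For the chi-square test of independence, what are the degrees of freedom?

df = (r−1)(c−1) = (3−1)·(2−1) = 2

degrees of freedom = 2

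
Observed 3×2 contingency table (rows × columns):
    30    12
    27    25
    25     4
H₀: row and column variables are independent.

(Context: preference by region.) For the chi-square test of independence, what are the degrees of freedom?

df = (r−1)(c−1) = (3−1)·(2−1) = 2

degrees of freedom = 2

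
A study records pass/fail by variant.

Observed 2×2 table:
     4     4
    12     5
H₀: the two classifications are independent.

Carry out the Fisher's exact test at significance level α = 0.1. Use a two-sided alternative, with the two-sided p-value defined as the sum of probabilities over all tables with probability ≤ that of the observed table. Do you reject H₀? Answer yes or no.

reject H₀: no

Margins: r₁=8, r₂=17, c₁=16, c₂=9, n=25
p_obs = C(8,4)·C(17,12)/C(25,16); sum pmf over tables with pmf ≤ p_obs
p-value (two-sided) = 0.39422
At α=0.1: p ≥ α → fail to reject H₀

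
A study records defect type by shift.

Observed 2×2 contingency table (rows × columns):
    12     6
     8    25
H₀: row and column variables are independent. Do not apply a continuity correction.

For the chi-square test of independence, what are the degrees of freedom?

df = (r−1)(c−1) = (2−1)·(2−1) = 1

degrees of freedom = 1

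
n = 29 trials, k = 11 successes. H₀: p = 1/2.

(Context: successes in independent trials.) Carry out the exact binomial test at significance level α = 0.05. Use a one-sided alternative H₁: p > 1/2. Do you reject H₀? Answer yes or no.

reject H₀: no

Exact binomial: n=29, k=11, p₀=1/2=0.5000
P(X≥11) from Σ C(n,i)·p₀^i·(1−p₀)^(n−i)
p-value (one-sided, H₁ greater) = 0.93198
At α=0.05: p ≥ α → fail to reject H₀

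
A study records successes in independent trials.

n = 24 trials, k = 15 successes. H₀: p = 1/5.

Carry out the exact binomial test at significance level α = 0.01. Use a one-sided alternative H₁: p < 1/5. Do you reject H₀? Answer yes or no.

reject H₀: no

Exact binomial: n=24, k=15, p₀=1/5=0.2000
P(X≤15) from Σ C(n,i)·p₀^i·(1−p₀)^(n−i)
p-value (one-sided, H₁ less) = 1.00000
At α=0.01: p ≥ α → fail to reject H₀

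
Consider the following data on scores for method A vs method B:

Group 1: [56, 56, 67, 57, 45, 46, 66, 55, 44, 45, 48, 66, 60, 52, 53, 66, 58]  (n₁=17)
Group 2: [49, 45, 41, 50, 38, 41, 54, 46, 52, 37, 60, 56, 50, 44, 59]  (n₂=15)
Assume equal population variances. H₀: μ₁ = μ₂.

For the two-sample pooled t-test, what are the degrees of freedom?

degrees of freedom = 30

df = n₁ + n₂ − 2 = 17 + 15 − 2 = 30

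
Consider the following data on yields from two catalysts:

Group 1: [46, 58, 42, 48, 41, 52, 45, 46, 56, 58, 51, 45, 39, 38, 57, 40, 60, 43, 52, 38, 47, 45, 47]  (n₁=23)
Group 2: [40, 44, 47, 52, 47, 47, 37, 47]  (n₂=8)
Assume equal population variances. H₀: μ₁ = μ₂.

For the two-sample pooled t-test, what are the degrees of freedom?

df = n₁ + n₂ − 2 = 23 + 8 − 2 = 29

degrees of freedom = 29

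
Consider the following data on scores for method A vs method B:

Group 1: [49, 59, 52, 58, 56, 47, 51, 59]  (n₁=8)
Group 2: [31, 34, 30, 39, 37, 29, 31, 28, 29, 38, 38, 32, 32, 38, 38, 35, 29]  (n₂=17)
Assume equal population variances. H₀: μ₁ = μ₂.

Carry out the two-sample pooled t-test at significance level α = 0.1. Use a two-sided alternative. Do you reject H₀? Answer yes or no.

reject H₀: yes

x̄₁=53.875, s₁=4.734, n₁=8
x̄₂=33.412, s₂=3.922, n₂=17
s_p² = [7·4.734² + 16·3.922²]/23 = 17.5214
SE = √(s_p²·(1/8+1/17)) = 1.7947
t = (53.875−33.412)/1.7947 = 11.4022
df = 23
p-value (two-sided) = 0.00000
At α=0.1: p < α → reject H₀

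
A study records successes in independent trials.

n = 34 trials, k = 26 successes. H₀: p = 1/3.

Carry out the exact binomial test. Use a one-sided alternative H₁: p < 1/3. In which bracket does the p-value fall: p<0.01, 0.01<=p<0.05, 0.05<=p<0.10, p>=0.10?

p-value bracket: p>=0.10

Exact binomial: n=34, k=26, p₀=1/3=0.3333
P(X≤26) from Σ C(n,i)·p₀^i·(1−p₀)^(n−i)
p-value (one-sided, H₁ less) = 1.00000
→ bracket: p>=0.10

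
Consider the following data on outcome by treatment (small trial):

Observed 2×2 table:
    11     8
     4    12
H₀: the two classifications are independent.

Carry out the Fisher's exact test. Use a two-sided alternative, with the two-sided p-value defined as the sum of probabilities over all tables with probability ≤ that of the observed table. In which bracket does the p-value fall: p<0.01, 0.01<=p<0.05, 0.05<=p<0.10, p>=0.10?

Margins: r₁=19, r₂=16, c₁=15, c₂=20, n=35
p_obs = C(19,11)·C(16,4)/C(35,15); sum pmf over tables with pmf ≤ p_obs
p-value (two-sided) = 0.08656
→ bracket: 0.05<=p<0.10

p-value bracket: 0.05<=p<0.10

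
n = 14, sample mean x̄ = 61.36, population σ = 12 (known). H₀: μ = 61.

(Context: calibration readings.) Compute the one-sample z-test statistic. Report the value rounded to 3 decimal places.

SE = σ/√n = 12/√14 = 3.2071
z = (x̄−μ₀)/SE = (61.36−61)/3.2071 = 0.1122

test statistic = 0.112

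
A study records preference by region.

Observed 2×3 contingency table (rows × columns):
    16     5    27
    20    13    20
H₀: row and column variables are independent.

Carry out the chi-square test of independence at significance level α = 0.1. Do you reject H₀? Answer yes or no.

reject H₀: yes

Row totals [48, 53], col totals [36, 18, 47], n=101
χ² = (16−17.11)²/17.11 + (5−8.55)²/8.55 + (27−22.34)²/22.34 + (20−18.89)²/18.89 + (13−9.45)²/9.45 + (20−24.66)²/24.66 = 4.8068
df = 2
p-value (upper-tail) = 0.09041
At α=0.1: p < α → reject H₀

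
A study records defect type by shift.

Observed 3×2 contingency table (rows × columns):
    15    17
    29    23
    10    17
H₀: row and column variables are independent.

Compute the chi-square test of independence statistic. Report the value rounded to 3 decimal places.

test statistic = 2.553

Row totals [32, 52, 27], col totals [54, 57], n=111
χ² = (15−15.57)²/15.57 + (17−16.43)²/16.43 + (29−25.30)²/25.30 + (23−26.70)²/26.70 + (10−13.14)²/13.14 + (17−13.86)²/13.86 = 2.5529
df = 2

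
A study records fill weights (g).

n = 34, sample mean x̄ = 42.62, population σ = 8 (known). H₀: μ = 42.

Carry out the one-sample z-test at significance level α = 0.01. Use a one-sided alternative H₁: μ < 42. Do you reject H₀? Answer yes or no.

reject H₀: no

SE = σ/√n = 8/√34 = 1.3720
z = (x̄−μ₀)/SE = (42.62−42)/1.3720 = 0.4519
p-value (one-sided, H₁ less) = 0.67433
At α=0.01: p ≥ α → fail to reject H₀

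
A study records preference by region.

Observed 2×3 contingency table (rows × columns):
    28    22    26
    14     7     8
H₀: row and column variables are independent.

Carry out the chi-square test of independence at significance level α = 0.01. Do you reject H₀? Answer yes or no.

Row totals [76, 29], col totals [42, 29, 34], n=105
χ² = (28−30.40)²/30.40 + (22−20.99)²/20.99 + (26−24.61)²/24.61 + (14−11.60)²/11.60 + (7−8.01)²/8.01 + (8−9.39)²/9.39 = 1.1463
df = 2
p-value (upper-tail) = 0.56375
At α=0.01: p ≥ α → fail to reject H₀

reject H₀: no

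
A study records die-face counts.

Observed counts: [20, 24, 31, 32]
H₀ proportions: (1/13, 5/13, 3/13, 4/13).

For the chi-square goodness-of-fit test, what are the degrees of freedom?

degrees of freedom = 3

df = k − 1 = 4 − 1 = 3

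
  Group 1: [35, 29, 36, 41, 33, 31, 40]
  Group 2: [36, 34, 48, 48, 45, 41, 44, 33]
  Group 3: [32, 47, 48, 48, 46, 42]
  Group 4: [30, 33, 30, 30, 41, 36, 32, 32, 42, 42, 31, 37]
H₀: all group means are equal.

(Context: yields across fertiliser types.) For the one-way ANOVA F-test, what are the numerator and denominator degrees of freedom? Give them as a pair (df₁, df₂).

k = 4 groups, N = 33 total
df = (k−1, N−k) = (4−1, 33−4) = (3, 29)

degrees of freedom = [3, 29]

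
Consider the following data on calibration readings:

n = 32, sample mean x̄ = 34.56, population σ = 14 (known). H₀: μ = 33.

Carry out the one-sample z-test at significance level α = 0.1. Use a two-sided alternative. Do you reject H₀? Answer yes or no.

SE = σ/√n = 14/√32 = 2.4749
z = (x̄−μ₀)/SE = (34.56−33)/2.4749 = 0.6303
p-value (two-sided) = 0.52848
At α=0.1: p ≥ α → fail to reject H₀

reject H₀: no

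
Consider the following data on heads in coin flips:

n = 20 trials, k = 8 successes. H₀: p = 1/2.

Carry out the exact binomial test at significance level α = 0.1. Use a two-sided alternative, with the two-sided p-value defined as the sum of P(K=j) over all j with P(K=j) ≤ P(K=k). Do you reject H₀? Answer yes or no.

reject H₀: no

Exact binomial: n=20, k=8, p₀=1/2=0.5000
P(X=j) = C(n,j)·p₀^j·(1−p₀)^(n−j); p = Σ P(X=j) over j with P(X=j) ≤ P(X=8)
p-value (two-sided) = 0.50344
At α=0.1: p ≥ α → fail to reject H₀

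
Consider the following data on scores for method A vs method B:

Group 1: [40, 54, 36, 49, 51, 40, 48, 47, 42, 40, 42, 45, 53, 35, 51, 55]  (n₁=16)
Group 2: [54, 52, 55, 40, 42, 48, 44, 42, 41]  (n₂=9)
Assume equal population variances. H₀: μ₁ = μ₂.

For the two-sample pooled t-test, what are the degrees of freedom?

degrees of freedom = 23

df = n₁ + n₂ − 2 = 16 + 9 − 2 = 23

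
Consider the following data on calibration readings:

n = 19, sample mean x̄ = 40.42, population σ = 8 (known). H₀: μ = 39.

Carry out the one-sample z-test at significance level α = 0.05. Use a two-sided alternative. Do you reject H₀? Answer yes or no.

SE = σ/√n = 8/√19 = 1.8353
z = (x̄−μ₀)/SE = (40.42−39)/1.8353 = 0.7737
p-value (two-sided) = 0.43911
At α=0.05: p ≥ α → fail to reject H₀

reject H₀: no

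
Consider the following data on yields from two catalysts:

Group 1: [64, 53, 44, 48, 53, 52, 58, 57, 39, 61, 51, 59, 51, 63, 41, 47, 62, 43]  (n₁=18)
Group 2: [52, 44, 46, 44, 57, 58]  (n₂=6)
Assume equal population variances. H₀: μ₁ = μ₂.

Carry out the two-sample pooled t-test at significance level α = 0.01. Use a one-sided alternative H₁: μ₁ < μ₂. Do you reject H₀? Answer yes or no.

x̄₁=52.556, s₁=7.786, n₁=18
x̄₂=50.167, s₂=6.401, n₂=6
s_p² = [17·7.786² + 5·6.401²]/22 = 56.1490
SE = √(s_p²·(1/18+1/6)) = 3.5324
t = (52.556−50.167)/3.5324 = 0.6763
df = 22
p-value (one-sided, H₁ less) = 0.74705
At α=0.01: p ≥ α → fail to reject H₀

reject H₀: no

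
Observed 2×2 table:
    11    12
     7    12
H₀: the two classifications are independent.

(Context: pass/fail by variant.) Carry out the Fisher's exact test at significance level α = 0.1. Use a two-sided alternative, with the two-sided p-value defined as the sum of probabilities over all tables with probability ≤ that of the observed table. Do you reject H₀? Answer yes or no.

Margins: r₁=23, r₂=19, c₁=18, c₂=24, n=42
p_obs = C(23,11)·C(19,7)/C(42,18); sum pmf over tables with pmf ≤ p_obs
p-value (two-sided) = 0.54209
At α=0.1: p ≥ α → fail to reject H₀

reject H₀: no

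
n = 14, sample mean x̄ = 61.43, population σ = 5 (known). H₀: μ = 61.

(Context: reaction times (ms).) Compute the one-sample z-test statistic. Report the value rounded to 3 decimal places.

test statistic = 0.322

SE = σ/√n = 5/√14 = 1.3363
z = (x̄−μ₀)/SE = (61.43−61)/1.3363 = 0.3218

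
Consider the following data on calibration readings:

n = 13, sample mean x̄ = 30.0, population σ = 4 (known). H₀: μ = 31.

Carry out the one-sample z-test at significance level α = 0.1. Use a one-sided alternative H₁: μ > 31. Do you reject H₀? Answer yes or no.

SE = σ/√n = 4/√13 = 1.1094
z = (x̄−μ₀)/SE = (30.0−31)/1.1094 = -0.9014
p-value (one-sided, H₁ greater) = 0.81631
At α=0.1: p ≥ α → fail to reject H₀

reject H₀: no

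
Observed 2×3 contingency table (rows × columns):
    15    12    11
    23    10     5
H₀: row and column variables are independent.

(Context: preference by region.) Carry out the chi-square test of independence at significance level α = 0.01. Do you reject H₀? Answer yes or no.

reject H₀: no

Row totals [38, 38], col totals [38, 22, 16], n=76
χ² = (15−19.00)²/19.00 + (12−11.00)²/11.00 + (11−8.00)²/8.00 + (23−19.00)²/19.00 + (10−11.00)²/11.00 + (5−8.00)²/8.00 = 4.1160
df = 2
p-value (upper-tail) = 0.12771
At α=0.01: p ≥ α → fail to reject H₀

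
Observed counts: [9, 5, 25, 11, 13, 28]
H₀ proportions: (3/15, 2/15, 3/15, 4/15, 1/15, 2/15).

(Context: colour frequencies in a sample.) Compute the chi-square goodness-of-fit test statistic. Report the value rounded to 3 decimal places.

test statistic = 47.310

n = 91; E_i = n·p_i = [18.20, 12.13, 18.20, 24.27, 6.07, 12.13]
χ² = (9−18.20)²/18.20 + (5−12.13)²/12.13 + (25−18.20)²/18.20 + (11−24.27)²/24.27 + (13−6.07)²/6.07 + (28−12.13)²/12.13 = 47.3104
df = 5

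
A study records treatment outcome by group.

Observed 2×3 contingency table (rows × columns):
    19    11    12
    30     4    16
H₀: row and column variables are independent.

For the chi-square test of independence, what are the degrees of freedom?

degrees of freedom = 2

df = (r−1)(c−1) = (2−1)·(3−1) = 2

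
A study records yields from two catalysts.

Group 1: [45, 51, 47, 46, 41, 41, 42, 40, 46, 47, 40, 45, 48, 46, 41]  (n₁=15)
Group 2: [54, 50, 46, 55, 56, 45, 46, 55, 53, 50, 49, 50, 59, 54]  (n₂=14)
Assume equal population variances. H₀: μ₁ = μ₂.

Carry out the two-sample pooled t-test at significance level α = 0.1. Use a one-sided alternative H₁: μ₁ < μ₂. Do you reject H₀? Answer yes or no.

reject H₀: yes

x̄₁=44.400, s₁=3.355, n₁=15
x̄₂=51.571, s₂=4.219, n₂=14
s_p² = [14·3.355² + 13·4.219²]/27 = 14.4085
SE = √(s_p²·(1/15+1/14)) = 1.4106
t = (44.400−51.571)/1.4106 = -5.0840
df = 27
p-value (one-sided, H₁ less) = 0.00001
At α=0.1: p < α → reject H₀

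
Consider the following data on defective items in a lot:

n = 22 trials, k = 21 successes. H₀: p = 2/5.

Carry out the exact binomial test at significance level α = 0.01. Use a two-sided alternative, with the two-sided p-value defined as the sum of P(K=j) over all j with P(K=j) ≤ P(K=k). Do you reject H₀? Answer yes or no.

Exact binomial: n=22, k=21, p₀=2/5=0.4000
P(X=j) = C(n,j)·p₀^j·(1−p₀)^(n−j); p = Σ P(X=j) over j with P(X=j) ≤ P(X=21)
p-value (two-sided) = 0.00000
At α=0.01: p < α → reject H₀

reject H₀: yes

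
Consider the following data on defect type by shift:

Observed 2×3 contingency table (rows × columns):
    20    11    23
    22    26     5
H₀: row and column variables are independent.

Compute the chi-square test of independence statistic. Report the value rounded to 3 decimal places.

test statistic = 17.740

Row totals [54, 53], col totals [42, 37, 28], n=107
χ² = (20−21.20)²/21.20 + (11−18.67)²/18.67 + (23−14.13)²/14.13 + (22−20.80)²/20.80 + (26−18.33)²/18.33 + (5−13.87)²/13.87 = 17.7400
df = 2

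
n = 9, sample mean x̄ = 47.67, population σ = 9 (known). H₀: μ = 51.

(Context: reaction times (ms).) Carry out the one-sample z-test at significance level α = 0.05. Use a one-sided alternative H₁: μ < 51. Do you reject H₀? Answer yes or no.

reject H₀: no

SE = σ/√n = 9/√9 = 3.0000
z = (x̄−μ₀)/SE = (47.67−51)/3.0000 = -1.1100
p-value (one-sided, H₁ less) = 0.13350
At α=0.05: p ≥ α → fail to reject H₀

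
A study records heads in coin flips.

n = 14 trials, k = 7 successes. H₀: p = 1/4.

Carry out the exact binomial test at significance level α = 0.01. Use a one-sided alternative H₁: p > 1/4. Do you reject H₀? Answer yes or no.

reject H₀: no

Exact binomial: n=14, k=7, p₀=1/4=0.2500
P(X≥7) from Σ C(n,i)·p₀^i·(1−p₀)^(n−i)
p-value (one-sided, H₁ greater) = 0.03827
At α=0.01: p ≥ α → fail to reject H₀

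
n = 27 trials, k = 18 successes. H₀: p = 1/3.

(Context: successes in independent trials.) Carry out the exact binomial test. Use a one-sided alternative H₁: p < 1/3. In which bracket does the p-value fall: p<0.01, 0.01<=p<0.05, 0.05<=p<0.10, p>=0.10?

p-value bracket: p>=0.10

Exact binomial: n=27, k=18, p₀=1/3=0.3333
P(X≤18) from Σ C(n,i)·p₀^i·(1−p₀)^(n−i)
p-value (one-sided, H₁ less) = 0.99991
→ bracket: p>=0.10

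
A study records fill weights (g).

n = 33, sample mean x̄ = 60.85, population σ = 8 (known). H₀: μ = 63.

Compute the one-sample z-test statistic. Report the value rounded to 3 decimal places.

test statistic = -1.544

SE = σ/√n = 8/√33 = 1.3926
z = (x̄−μ₀)/SE = (60.85−63)/1.3926 = -1.5439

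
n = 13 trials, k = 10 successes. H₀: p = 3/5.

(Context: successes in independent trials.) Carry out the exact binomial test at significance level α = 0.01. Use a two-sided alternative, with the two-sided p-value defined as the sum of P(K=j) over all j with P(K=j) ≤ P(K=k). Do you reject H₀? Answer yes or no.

reject H₀: no

Exact binomial: n=13, k=10, p₀=3/5=0.6000
P(X=j) = C(n,j)·p₀^j·(1−p₀)^(n−j); p = Σ P(X=j) over j with P(X=j) ≤ P(X=10)
p-value (two-sided) = 0.26625
At α=0.01: p ≥ α → fail to reject H₀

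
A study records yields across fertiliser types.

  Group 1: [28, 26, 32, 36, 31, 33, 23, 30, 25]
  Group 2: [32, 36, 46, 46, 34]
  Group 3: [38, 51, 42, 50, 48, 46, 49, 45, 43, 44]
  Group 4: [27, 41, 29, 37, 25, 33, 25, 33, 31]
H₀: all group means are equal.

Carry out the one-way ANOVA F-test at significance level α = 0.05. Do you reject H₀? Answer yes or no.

reject H₀: yes

Group means [29.33, 38.80, 45.60, 31.22], grand mean 36.212
SSB = Σnᵢ(x̄ᵢ−x̄)² = 1564.760; SSW = ΣΣ(x−x̄ᵢ)² = 702.756
MSB = 1564.760/3 = 521.5865; MSW = 702.756/29 = 24.2330
F = MSB/MSW = 21.5239
df = (3, 29)
p-value (upper-tail) = 0.00000
At α=0.05: p < α → reject H₀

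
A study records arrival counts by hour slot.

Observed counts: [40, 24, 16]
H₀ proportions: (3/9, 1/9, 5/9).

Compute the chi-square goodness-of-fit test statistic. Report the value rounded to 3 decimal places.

test statistic = 50.560

n = 80; E_i = n·p_i = [26.67, 8.89, 44.44]
χ² = (40−26.67)²/26.67 + (24−8.89)²/8.89 + (16−44.44)²/44.44 = 50.5600
df = 2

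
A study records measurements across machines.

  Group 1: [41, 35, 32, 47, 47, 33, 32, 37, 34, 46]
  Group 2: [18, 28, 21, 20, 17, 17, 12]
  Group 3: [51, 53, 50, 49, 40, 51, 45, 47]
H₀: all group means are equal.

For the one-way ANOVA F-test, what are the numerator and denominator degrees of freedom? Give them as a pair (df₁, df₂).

degrees of freedom = [2, 22]

k = 3 groups, N = 25 total
df = (k−1, N−k) = (3−1, 25−3) = (2, 22)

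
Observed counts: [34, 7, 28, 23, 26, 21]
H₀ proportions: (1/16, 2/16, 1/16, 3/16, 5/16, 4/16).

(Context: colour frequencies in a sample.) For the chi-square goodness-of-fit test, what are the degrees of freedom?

degrees of freedom = 5

df = k − 1 = 6 − 1 = 5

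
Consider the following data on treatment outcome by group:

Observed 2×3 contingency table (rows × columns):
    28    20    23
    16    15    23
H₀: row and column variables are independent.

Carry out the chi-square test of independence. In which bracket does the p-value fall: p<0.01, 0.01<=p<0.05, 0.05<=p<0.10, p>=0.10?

p-value bracket: p>=0.10

Row totals [71, 54], col totals [44, 35, 46], n=125
χ² = (28−24.99)²/24.99 + (20−19.88)²/19.88 + (23−26.13)²/26.13 + (16−19.01)²/19.01 + (15−15.12)²/15.12 + (23−19.87)²/19.87 = 1.7066
df = 2
p-value (upper-tail) = 0.42601
→ bracket: p>=0.10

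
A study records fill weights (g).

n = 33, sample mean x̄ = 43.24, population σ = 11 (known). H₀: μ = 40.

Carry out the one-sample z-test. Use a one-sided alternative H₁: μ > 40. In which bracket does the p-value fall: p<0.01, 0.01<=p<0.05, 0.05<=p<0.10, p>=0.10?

SE = σ/√n = 11/√33 = 1.9149
z = (x̄−μ₀)/SE = (43.24−40)/1.9149 = 1.6920
p-value (one-sided, H₁ greater) = 0.04532
→ bracket: 0.01<=p<0.05

p-value bracket: 0.01<=p<0.05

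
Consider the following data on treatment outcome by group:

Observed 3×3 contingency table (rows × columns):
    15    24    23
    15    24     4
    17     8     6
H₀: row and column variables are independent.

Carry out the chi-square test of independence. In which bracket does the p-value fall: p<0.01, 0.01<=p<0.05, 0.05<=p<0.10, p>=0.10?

Row totals [62, 43, 31], col totals [47, 56, 33], n=136
χ² = (15−21.43)²/21.43 + (24−25.53)²/25.53 + (23−15.04)²/15.04 + (15−14.86)²/14.86 + (24−17.71)²/17.71 + (4−10.43)²/10.43 + (17−10.71)²/10.71 + (8−12.76)²/12.76 + (6−7.52)²/7.52 = 18.2083
df = 4
p-value (upper-tail) = 0.00112
→ bracket: p<0.01

p-value bracket: p<0.01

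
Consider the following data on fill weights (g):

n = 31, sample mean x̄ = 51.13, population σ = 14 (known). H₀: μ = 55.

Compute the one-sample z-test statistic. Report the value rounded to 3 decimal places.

SE = σ/√n = 14/√31 = 2.5145
z = (x̄−μ₀)/SE = (51.13−55)/2.5145 = -1.5391

test statistic = -1.539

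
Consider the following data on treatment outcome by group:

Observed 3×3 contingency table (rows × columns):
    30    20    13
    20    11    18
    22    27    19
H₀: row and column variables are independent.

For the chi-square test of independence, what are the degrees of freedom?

df = (r−1)(c−1) = (3−1)·(3−1) = 4

degrees of freedom = 4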